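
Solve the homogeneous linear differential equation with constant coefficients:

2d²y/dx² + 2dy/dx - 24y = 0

Characteristic equation: 2r² + 2r - 24 = 0
Divide by 2: r² + r - 12 = 0
Roots: r = 3, -4 (distinct real)
General solution: y = C₁e^(3x) + C₂e^(-4x)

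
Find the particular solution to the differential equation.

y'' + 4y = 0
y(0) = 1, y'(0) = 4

General solution: y = C₁cos(2x) + C₂sin(2x)
Complex roots r = ±2i
Applying ICs: C₁ = 1, C₂ = 2
Particular solution: y = cos(2x) + 2sin(2x)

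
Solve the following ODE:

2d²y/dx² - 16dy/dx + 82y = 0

Characteristic equation: 2r² - 16r + 82 = 0
Divide by 2: r² - 8r + 41 = 0
Roots: r = 4 ± 5i (complex conjugates)
General solution: y = e^(4x)(C₁cos(5x) + C₂sin(5x))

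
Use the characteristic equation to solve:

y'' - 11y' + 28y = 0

Characteristic equation: r² - 11r + 28 = 0
Roots: r = 4, 7 (distinct real)
General solution: y = C₁e^(4x) + C₂e^(7x)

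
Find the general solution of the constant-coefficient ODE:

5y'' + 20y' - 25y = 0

Characteristic equation: 5r² + 20r - 25 = 0
Divide by 5: r² + 4r - 5 = 0
Roots: r = 1, -5 (distinct real)
General solution: y = C₁e^x + C₂e^(-5x)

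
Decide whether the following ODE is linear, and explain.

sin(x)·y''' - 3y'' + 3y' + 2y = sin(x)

Linear (y and its derivatives appear to the first power only, no products of y terms)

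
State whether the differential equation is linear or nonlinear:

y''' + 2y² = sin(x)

Nonlinear (y² term)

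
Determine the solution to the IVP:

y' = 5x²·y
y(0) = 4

General solution: y = Ce^(5x³/3)
Applying IC y(0) = 4:
Particular solution: y = 4e^(5x³/3)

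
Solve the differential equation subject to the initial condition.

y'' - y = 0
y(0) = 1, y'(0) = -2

General solution: y = C₁e^x + C₂e^(-x)
Applying ICs: C₁ = -1/2, C₂ = 3/2
Particular solution: y = -(1/2)e^x + (3/2)e^(-x)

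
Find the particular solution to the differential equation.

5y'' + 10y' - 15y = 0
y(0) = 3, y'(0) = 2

General solution: y = C₁e^x + C₂e^(-3x)
Applying ICs: C₁ = 11/4, C₂ = 1/4
Particular solution: y = (11/4)e^x + (1/4)e^(-3x)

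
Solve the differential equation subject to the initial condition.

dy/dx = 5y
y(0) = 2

General solution: y = Ce^(5x)
Applying IC y(0) = 2:
Particular solution: y = 2e^(5x)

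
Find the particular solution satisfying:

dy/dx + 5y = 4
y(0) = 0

General solution: y = 4/5 + Ce^(-5x)
Applying y(0) = 0: C = 0 - 4/5 = -4/5
Particular solution: y = 4/5 - (4/5)e^(-5x)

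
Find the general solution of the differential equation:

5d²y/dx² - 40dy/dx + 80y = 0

Characteristic equation: 5r² - 40r + 80 = 0
Divide by 5: r² - 8r + 16 = 0
Factored: (r - 4)² = 0
Repeated root: r = 4
General solution: y = (C₁ + C₂x)e^(4x)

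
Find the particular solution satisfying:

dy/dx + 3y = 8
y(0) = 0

General solution: y = 8/3 + Ce^(-3x)
Applying y(0) = 0: C = 0 - 8/3 = -8/3
Particular solution: y = 8/3 - (8/3)e^(-3x)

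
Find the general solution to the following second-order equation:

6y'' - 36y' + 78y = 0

Characteristic equation: 6r² - 36r + 78 = 0
Divide by 6: r² - 6r + 13 = 0
Roots: r = 3 ± 2i (complex conjugates)
General solution: y = e^(3x)(C₁cos(2x) + C₂sin(2x))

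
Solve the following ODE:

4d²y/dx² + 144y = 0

Characteristic equation: 4r² + 144 = 0
Divide by 4: r² + 36 = 0
Roots: r = ±6i (complex conjugates)
General solution: y = C₁cos(6x) + C₂sin(6x)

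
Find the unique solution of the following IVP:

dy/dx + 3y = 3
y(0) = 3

General solution: y = 1 + Ce^(-3x)
Applying y(0) = 3: C = 3 - 1 = 2
Particular solution: y = 1 + 2e^(-3x)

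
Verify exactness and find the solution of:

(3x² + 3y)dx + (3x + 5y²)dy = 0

Verify exactness: ∂M/∂y = ∂N/∂x ✓
Find F(x,y) such that ∂F/∂x = M, ∂F/∂y = N
Solution: x³ + 3xy + 5y³/3 = C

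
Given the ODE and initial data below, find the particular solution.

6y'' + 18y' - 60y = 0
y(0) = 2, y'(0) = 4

General solution: y = C₁e^(2x) + C₂e^(-5x)
Applying ICs: C₁ = 2, C₂ = 0
Particular solution: y = 2e^(2x)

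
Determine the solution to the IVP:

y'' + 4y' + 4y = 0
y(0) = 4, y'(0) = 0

General solution: y = (C₁ + C₂x)e^(-2x)
Repeated root r = -2
Applying ICs: C₁ = 4, C₂ = 8
Particular solution: y = (4 + 8x)e^(-2x)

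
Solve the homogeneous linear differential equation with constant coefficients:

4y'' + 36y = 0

Characteristic equation: 4r² + 36 = 0
Divide by 4: r² + 9 = 0
Roots: r = ±3i (complex conjugates)
General solution: y = C₁cos(3x) + C₂sin(3x)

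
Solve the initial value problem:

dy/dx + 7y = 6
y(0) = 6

General solution: y = 6/7 + Ce^(-7x)
Applying y(0) = 6: C = 6 - 6/7 = 36/7
Particular solution: y = 6/7 + (36/7)e^(-7x)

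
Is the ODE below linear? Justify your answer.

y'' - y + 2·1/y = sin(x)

No. Nonlinear (1/y term)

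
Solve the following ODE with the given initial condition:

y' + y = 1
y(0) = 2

General solution: y = 1 + Ce^(-x)
Applying y(0) = 2: C = 2 - 1 = 1
Particular solution: y = 1 + e^(-x)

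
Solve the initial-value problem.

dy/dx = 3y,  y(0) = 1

General solution: y = Ce^(3x)
Applying IC y(0) = 1:
Particular solution: y = e^(3x)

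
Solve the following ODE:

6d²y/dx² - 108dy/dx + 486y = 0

Characteristic equation: 6r² - 108r + 486 = 0
Divide by 6: r² - 18r + 81 = 0
Factored: (r - 9)² = 0
Repeated root: r = 9
General solution: y = (C₁ + C₂x)e^(9x)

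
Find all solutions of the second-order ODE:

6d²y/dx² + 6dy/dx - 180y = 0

Characteristic equation: 6r² + 6r - 180 = 0
Divide by 6: r² + r - 30 = 0
Roots: r = 5, -6 (distinct real)
General solution: y = C₁e^(5x) + C₂e^(-6x)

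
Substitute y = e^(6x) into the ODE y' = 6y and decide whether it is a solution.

Verification:
y = e^(6x)
y' = 6e^(6x)
6y = 6e^(6x)
y' = 6y ✓

Yes, it is a solution.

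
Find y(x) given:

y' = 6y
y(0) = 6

General solution: y = Ce^(6x)
Applying IC y(0) = 6:
Particular solution: y = 6e^(6x)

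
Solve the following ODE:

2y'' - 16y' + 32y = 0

Characteristic equation: 2r² - 16r + 32 = 0
Divide by 2: r² - 8r + 16 = 0
Factored: (r - 4)² = 0
Repeated root: r = 4
General solution: y = (C₁ + C₂x)e^(4x)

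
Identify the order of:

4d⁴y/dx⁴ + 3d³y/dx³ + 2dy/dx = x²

The order is 4 (highest derivative is of order 4).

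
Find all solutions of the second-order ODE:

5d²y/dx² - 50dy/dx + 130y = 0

Characteristic equation: 5r² - 50r + 130 = 0
Divide by 5: r² - 10r + 26 = 0
Roots: r = 5 ± i (complex conjugates)
General solution: y = e^(5x)(C₁cos(x) + C₂sin(x))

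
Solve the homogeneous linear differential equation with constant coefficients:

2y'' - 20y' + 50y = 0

Characteristic equation: 2r² - 20r + 50 = 0
Divide by 2: r² - 10r + 25 = 0
Factored: (r - 5)² = 0
Repeated root: r = 5
General solution: y = (C₁ + C₂x)e^(5x)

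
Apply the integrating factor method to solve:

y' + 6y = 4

Using integrating factor method:

General solution: y = 2/3 + Ce^(-6x)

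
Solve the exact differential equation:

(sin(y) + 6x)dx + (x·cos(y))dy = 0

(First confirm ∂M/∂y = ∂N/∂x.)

Verify exactness: ∂M/∂y = ∂N/∂x ✓
Find F(x,y) such that ∂F/∂x = M, ∂F/∂y = N
Solution: x·sin(y) + 3x² = C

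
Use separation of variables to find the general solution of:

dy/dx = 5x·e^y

Separating variables and integrating:
-e^(-y) = 5x²/2 + C

General solution: y = -ln(C - 5x²/2)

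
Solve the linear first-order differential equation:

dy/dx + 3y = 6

Using integrating factor method:

General solution: y = 2 + Ce^(-3x)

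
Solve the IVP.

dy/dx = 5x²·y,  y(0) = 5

General solution: y = Ce^(5x³/3)
Applying IC y(0) = 5:
Particular solution: y = 5e^(5x³/3)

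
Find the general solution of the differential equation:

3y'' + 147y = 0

Characteristic equation: 3r² + 147 = 0
Divide by 3: r² + 49 = 0
Roots: r = ±7i (complex conjugates)
General solution: y = C₁cos(7x) + C₂sin(7x)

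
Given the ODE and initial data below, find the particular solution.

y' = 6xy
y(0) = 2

General solution: y = Ce^(3x²)
Applying IC y(0) = 2:
Particular solution: y = 2e^(3x²)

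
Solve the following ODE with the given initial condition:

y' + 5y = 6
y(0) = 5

General solution: y = 6/5 + Ce^(-5x)
Applying y(0) = 5: C = 5 - 6/5 = 19/5
Particular solution: y = 6/5 + (19/5)e^(-5x)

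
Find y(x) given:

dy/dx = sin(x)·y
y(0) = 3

General solution: y = Ce^(-cos(x))
Applying IC y(0) = 3:
Particular solution: y = 3e^(1-cos(x))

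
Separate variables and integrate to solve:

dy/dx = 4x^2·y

Separating variables and integrating:
ln|y| = 4x^3/3 + C

General solution: y = Ce^(4x^3/3)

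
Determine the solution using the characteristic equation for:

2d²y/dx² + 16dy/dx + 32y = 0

Characteristic equation: 2r² + 16r + 32 = 0
Divide by 2: r² + 8r + 16 = 0
Factored: (r + 4)² = 0
Repeated root: r = -4
General solution: y = (C₁ + C₂x)e^(-4x)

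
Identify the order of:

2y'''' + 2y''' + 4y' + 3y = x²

The order is 4 (highest derivative is of order 4).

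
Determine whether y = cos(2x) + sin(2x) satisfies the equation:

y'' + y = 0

Verification:
y'' = -4cos(2x) - 4sin(2x)
y'' + y ≠ 0 (frequency mismatch: got 4 instead of 1)

No, it is not a solution.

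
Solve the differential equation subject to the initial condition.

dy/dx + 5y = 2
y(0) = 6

General solution: y = 2/5 + Ce^(-5x)
Applying y(0) = 6: C = 6 - 2/5 = 28/5
Particular solution: y = 2/5 + (28/5)e^(-5x)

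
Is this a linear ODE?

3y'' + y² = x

No. Nonlinear (y² term)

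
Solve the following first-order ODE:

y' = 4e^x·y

Separating variables and integrating:
ln|y| = 4e^x + C

General solution: y = Ce^(4e^x)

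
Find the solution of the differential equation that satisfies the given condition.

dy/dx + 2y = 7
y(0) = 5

General solution: y = 7/2 + Ce^(-2x)
Applying y(0) = 5: C = 5 - 7/2 = 3/2
Particular solution: y = 7/2 + (3/2)e^(-2x)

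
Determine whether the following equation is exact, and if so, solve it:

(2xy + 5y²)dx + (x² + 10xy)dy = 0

Verify exactness: ∂M/∂y = ∂N/∂x ✓
Find F(x,y) such that ∂F/∂x = M, ∂F/∂y = N
Solution: x²y + 5xy² = C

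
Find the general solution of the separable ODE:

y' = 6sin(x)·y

Separating variables and integrating:
ln|y| = -6cos(x) + C

General solution: y = Ce^(-6cos(x))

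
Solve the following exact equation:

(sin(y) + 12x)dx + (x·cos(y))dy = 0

Verify exactness: ∂M/∂y = ∂N/∂x ✓
Find F(x,y) such that ∂F/∂x = M, ∂F/∂y = N
Solution: x·sin(y) + 6x² = C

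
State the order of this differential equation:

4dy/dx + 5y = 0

The order is 1 (highest derivative is of order 1).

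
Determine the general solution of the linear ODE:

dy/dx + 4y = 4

Using integrating factor method:

General solution: y = 1 + Ce^(-4x)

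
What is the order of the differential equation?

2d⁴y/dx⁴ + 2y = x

The order is 4 (highest derivative is of order 4).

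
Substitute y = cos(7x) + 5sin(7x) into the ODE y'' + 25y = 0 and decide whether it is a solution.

Verification:
y'' = -49cos(7x) - 245sin(7x)
y'' + 25y ≠ 0 (frequency mismatch: got 49 instead of 25)

No, it is not a solution.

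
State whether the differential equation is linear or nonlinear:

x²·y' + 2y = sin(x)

Linear (y and its derivatives appear to the first power only, no products of y terms)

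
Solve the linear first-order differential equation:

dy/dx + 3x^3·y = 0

Using integrating factor method:

General solution: y = Ce^(-3x^4/4)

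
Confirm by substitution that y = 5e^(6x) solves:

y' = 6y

Verification:
y = 5e^(6x)
y' = 30e^(6x)
6y = 30e^(6x)
y' = 6y ✓

Yes, it is a solution.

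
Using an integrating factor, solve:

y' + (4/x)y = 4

Using integrating factor method:

General solution: y = (4/5)x + Cx^(-4)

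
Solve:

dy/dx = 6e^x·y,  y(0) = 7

General solution: y = Ce^(6e^x)
Applying IC y(0) = 7:
Particular solution: y = 7e^(6(e^x - 1))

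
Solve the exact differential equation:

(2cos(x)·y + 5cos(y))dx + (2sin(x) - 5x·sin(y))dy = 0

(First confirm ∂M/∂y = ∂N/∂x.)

Verify exactness: ∂M/∂y = ∂N/∂x ✓
Find F(x,y) such that ∂F/∂x = M, ∂F/∂y = N
Solution: 2sin(x)·y + 5x·cos(y) = C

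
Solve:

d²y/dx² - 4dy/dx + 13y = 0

Characteristic equation: r² - 4r + 13 = 0
Roots: r = 2 ± 3i (complex conjugates)
General solution: y = e^(2x)(C₁cos(3x) + C₂sin(3x))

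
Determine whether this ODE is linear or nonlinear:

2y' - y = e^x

Linear (y and its derivatives appear to the first power only, no products of y terms)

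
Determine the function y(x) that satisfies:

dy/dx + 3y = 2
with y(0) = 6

General solution: y = 2/3 + Ce^(-3x)
Applying y(0) = 6: C = 6 - 2/3 = 16/3
Particular solution: y = 2/3 + (16/3)e^(-3x)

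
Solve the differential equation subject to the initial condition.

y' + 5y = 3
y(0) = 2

General solution: y = 3/5 + Ce^(-5x)
Applying y(0) = 2: C = 2 - 3/5 = 7/5
Particular solution: y = 3/5 + (7/5)e^(-5x)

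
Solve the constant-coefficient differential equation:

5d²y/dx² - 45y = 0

Characteristic equation: 5r² - 45 = 0
Divide by 5: r² - 9 = 0
Roots: r = 3, -3 (distinct real)
General solution: y = C₁e^(3x) + C₂e^(-3x)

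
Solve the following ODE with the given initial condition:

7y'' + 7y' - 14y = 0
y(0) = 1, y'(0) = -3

General solution: y = C₁e^x + C₂e^(-2x)
Applying ICs: C₁ = -1/3, C₂ = 4/3
Particular solution: y = -(1/3)e^x + (4/3)e^(-2x)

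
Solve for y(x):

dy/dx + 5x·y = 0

Using integrating factor method:

General solution: y = Ce^(-5x^2/2)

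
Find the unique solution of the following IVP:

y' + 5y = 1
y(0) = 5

General solution: y = 1/5 + Ce^(-5x)
Applying y(0) = 5: C = 5 - 1/5 = 24/5
Particular solution: y = 1/5 + (24/5)e^(-5x)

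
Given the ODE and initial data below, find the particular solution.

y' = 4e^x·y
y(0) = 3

General solution: y = Ce^(4e^x)
Applying IC y(0) = 3:
Particular solution: y = 3e^(4(e^x - 1))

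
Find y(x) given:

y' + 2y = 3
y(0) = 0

General solution: y = 3/2 + Ce^(-2x)
Applying y(0) = 0: C = 0 - 3/2 = -3/2
Particular solution: y = 3/2 - (3/2)e^(-2x)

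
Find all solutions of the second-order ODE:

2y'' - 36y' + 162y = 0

Characteristic equation: 2r² - 36r + 162 = 0
Divide by 2: r² - 18r + 81 = 0
Factored: (r - 9)² = 0
Repeated root: r = 9
General solution: y = (C₁ + C₂x)e^(9x)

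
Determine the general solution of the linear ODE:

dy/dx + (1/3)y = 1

Using integrating factor method:

General solution: y = 3 + Ce^(-x/3)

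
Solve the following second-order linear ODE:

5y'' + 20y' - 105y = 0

Characteristic equation: 5r² + 20r - 105 = 0
Divide by 5: r² + 4r - 21 = 0
Roots: r = 3, -7 (distinct real)
General solution: y = C₁e^(3x) + C₂e^(-7x)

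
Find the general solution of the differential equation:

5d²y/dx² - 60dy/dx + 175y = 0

Characteristic equation: 5r² - 60r + 175 = 0
Divide by 5: r² - 12r + 35 = 0
Roots: r = 5, 7 (distinct real)
General solution: y = C₁e^(5x) + C₂e^(7x)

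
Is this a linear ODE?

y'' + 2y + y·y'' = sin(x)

No. Nonlinear (y·y'' term)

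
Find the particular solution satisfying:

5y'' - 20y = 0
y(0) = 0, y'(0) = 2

General solution: y = C₁e^(2x) + C₂e^(-2x)
Applying ICs: C₁ = 1/2, C₂ = -1/2
Particular solution: y = (1/2)e^(2x) - (1/2)e^(-2x)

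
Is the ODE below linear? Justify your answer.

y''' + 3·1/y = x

No. Nonlinear (1/y term)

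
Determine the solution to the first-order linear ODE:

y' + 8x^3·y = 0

Using integrating factor method:

General solution: y = Ce^(-2x^4)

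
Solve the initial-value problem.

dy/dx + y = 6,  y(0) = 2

General solution: y = 6 + Ce^(-x)
Applying y(0) = 2: C = 2 - 6 = -4
Particular solution: y = 6 - 4e^(-x)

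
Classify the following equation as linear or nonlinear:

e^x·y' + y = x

Linear (y and its derivatives appear to the first power only, no products of y terms)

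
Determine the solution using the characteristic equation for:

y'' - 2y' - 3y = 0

Characteristic equation: r² - 2r - 3 = 0
Roots: r = 3, -1 (distinct real)
General solution: y = C₁e^(3x) + C₂e^(-x)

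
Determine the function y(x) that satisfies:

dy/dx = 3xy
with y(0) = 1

General solution: y = Ce^(3x²/2)
Applying IC y(0) = 1:
Particular solution: y = e^(3x²/2)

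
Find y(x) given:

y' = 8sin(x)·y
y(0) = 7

General solution: y = Ce^(-8cos(x))
Applying IC y(0) = 7:
Particular solution: y = 7e^(8(1-cos(x)))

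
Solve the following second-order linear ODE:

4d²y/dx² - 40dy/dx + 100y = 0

Characteristic equation: 4r² - 40r + 100 = 0
Divide by 4: r² - 10r + 25 = 0
Factored: (r - 5)² = 0
Repeated root: r = 5
General solution: y = (C₁ + C₂x)e^(5x)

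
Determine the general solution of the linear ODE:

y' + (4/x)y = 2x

Using integrating factor method:

General solution: y = (1/3)x^2 + Cx^(-4)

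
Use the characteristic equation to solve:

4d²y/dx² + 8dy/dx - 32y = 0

Characteristic equation: 4r² + 8r - 32 = 0
Divide by 4: r² + 2r - 8 = 0
Roots: r = 2, -4 (distinct real)
General solution: y = C₁e^(2x) + C₂e^(-4x)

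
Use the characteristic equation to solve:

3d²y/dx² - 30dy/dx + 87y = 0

Characteristic equation: 3r² - 30r + 87 = 0
Divide by 3: r² - 10r + 29 = 0
Roots: r = 5 ± 2i (complex conjugates)
General solution: y = e^(5x)(C₁cos(2x) + C₂sin(2x))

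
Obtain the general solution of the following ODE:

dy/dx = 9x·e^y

Separating variables and integrating:
-e^(-y) = 9x²/2 + C

General solution: y = -ln(C - 9x²/2)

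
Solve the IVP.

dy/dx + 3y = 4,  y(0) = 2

General solution: y = 4/3 + Ce^(-3x)
Applying y(0) = 2: C = 2 - 4/3 = 2/3
Particular solution: y = 4/3 + (2/3)e^(-3x)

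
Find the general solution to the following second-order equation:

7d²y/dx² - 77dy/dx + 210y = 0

Characteristic equation: 7r² - 77r + 210 = 0
Divide by 7: r² - 11r + 30 = 0
Roots: r = 5, 6 (distinct real)
General solution: y = C₁e^(5x) + C₂e^(6x)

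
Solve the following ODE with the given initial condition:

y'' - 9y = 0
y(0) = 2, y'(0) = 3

General solution: y = C₁e^(3x) + C₂e^(-3x)
Applying ICs: C₁ = 3/2, C₂ = 1/2
Particular solution: y = (3/2)e^(3x) + (1/2)e^(-3x)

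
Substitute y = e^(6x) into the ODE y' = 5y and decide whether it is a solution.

Verification:
y = e^(6x)
y' = 6e^(6x)
But 5y = 5e^(6x)
y' ≠ 5y — the derivative does not match

No, it is not a solution.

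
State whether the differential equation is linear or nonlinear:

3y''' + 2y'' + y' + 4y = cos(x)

Linear (y and its derivatives appear to the first power only, no products of y terms)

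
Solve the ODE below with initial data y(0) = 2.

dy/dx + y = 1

General solution: y = 1 + Ce^(-x)
Applying y(0) = 2: C = 2 - 1 = 1
Particular solution: y = 1 + e^(-x)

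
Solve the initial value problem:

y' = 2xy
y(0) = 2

General solution: y = Ce^(x²)
Applying IC y(0) = 2:
Particular solution: y = 2e^(x²)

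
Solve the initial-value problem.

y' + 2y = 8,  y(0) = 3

General solution: y = 4 + Ce^(-2x)
Applying y(0) = 3: C = 3 - 4 = -1
Particular solution: y = 4 - e^(-2x)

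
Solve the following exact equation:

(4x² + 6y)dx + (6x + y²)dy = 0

Verify exactness: ∂M/∂y = ∂N/∂x ✓
Find F(x,y) such that ∂F/∂x = M, ∂F/∂y = N
Solution: 4x³/3 + 6xy + y³/3 = C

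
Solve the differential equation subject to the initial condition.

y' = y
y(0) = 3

General solution: y = Ce^x
Applying IC y(0) = 3:
Particular solution: y = 3e^x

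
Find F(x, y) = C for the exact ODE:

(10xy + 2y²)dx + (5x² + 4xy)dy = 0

Verify exactness: ∂M/∂y = ∂N/∂x ✓
Find F(x,y) such that ∂F/∂x = M, ∂F/∂y = N
Solution: 5x²y + 2xy² = C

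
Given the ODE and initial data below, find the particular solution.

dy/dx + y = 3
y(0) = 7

General solution: y = 3 + Ce^(-x)
Applying y(0) = 7: C = 7 - 3 = 4
Particular solution: y = 3 + 4e^(-x)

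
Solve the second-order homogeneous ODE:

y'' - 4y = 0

Characteristic equation: r² - 4 = 0
Roots: r = 2, -2 (distinct real)
General solution: y = C₁e^(2x) + C₂e^(-2x)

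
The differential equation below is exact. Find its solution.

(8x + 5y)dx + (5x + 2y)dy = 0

Verify exactness: ∂M/∂y = ∂N/∂x ✓
Find F(x,y) such that ∂F/∂x = M, ∂F/∂y = N
Solution: 4x² + 5xy + y² = C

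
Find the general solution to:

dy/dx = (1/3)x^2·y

Separating variables and integrating:
ln|y| = x^3/9 + C

General solution: y = Ce^(x^3/9)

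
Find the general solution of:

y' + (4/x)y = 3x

Using integrating factor method:

General solution: y = (1/2)x^2 + Cx^(-4)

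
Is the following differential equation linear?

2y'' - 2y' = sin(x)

Yes. Linear (y and its derivatives appear to the first power only, no products of y terms)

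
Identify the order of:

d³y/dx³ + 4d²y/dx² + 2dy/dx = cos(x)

The order is 3 (highest derivative is of order 3).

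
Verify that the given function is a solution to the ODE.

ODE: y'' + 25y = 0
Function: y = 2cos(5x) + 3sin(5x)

Verification:
y'' = -50cos(5x) - 75sin(5x)
y'' + 25y = 0 ✓

Yes, it is a solution.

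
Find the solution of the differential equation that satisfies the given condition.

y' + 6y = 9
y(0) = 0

General solution: y = 3/2 + Ce^(-6x)
Applying y(0) = 0: C = 0 - 3/2 = -3/2
Particular solution: y = 3/2 - (3/2)e^(-6x)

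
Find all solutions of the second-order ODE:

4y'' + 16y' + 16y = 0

Characteristic equation: 4r² + 16r + 16 = 0
Divide by 4: r² + 4r + 4 = 0
Factored: (r + 2)² = 0
Repeated root: r = -2
General solution: y = (C₁ + C₂x)e^(-2x)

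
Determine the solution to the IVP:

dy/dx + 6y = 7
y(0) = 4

General solution: y = 7/6 + Ce^(-6x)
Applying y(0) = 4: C = 4 - 7/6 = 17/6
Particular solution: y = 7/6 + (17/6)e^(-6x)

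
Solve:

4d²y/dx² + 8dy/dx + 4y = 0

Characteristic equation: 4r² + 8r + 4 = 0
Divide by 4: r² + 2r + 1 = 0
Factored: (r + 1)² = 0
Repeated root: r = -1
General solution: y = (C₁ + C₂x)e^(-x)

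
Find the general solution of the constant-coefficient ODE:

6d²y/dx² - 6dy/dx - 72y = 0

Characteristic equation: 6r² - 6r - 72 = 0
Divide by 6: r² - r - 12 = 0
Roots: r = 4, -3 (distinct real)
General solution: y = C₁e^(4x) + C₂e^(-3x)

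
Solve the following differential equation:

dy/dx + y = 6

Using integrating factor method:

General solution: y = 6 + Ce^(-x)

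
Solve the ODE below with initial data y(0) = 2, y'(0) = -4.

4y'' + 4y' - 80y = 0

General solution: y = C₁e^(4x) + C₂e^(-5x)
Applying ICs: C₁ = 2/3, C₂ = 4/3
Particular solution: y = (2/3)e^(4x) + (4/3)e^(-5x)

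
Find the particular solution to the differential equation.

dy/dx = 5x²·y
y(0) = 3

General solution: y = Ce^(5x³/3)
Applying IC y(0) = 3:
Particular solution: y = 3e^(5x³/3)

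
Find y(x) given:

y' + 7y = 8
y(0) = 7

General solution: y = 8/7 + Ce^(-7x)
Applying y(0) = 7: C = 7 - 8/7 = 41/7
Particular solution: y = 8/7 + (41/7)e^(-7x)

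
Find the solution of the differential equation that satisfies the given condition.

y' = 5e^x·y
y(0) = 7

General solution: y = Ce^(5e^x)
Applying IC y(0) = 7:
Particular solution: y = 7e^(5(e^x - 1))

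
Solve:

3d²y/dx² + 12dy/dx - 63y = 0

Characteristic equation: 3r² + 12r - 63 = 0
Divide by 3: r² + 4r - 21 = 0
Roots: r = 3, -7 (distinct real)
General solution: y = C₁e^(3x) + C₂e^(-7x)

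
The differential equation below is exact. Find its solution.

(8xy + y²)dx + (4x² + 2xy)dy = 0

Verify exactness: ∂M/∂y = ∂N/∂x ✓
Find F(x,y) such that ∂F/∂x = M, ∂F/∂y = N
Solution: 4x²y + xy² = C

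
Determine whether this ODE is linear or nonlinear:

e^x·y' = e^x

Linear (y and its derivatives appear to the first power only, no products of y terms)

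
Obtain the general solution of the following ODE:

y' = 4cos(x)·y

Separating variables and integrating:
ln|y| = 4sin(x) + C

General solution: y = Ce^(4sin(x))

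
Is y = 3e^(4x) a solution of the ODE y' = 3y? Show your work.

Verification:
y = 3e^(4x)
y' = 12e^(4x)
But 3y = 9e^(4x)
y' ≠ 3y — the derivative does not match

No, it is not a solution.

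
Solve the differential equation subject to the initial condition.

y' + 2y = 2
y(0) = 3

General solution: y = 1 + Ce^(-2x)
Applying y(0) = 3: C = 3 - 1 = 2
Particular solution: y = 1 + 2e^(-2x)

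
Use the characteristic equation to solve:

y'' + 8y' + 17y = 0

Characteristic equation: r² + 8r + 17 = 0
Roots: r = -4 ± i (complex conjugates)
General solution: y = e^(-4x)(C₁cos(x) + C₂sin(x))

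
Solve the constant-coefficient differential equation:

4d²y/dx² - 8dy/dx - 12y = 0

Characteristic equation: 4r² - 8r - 12 = 0
Divide by 4: r² - 2r - 3 = 0
Roots: r = 3, -1 (distinct real)
General solution: y = C₁e^(3x) + C₂e^(-x)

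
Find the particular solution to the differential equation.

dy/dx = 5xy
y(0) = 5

General solution: y = Ce^(5x²/2)
Applying IC y(0) = 5:
Particular solution: y = 5e^(5x²/2)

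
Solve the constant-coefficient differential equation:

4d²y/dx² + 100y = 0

Characteristic equation: 4r² + 100 = 0
Divide by 4: r² + 25 = 0
Roots: r = ±5i (complex conjugates)
General solution: y = C₁cos(5x) + C₂sin(5x)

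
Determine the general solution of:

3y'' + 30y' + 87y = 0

Characteristic equation: 3r² + 30r + 87 = 0
Divide by 3: r² + 10r + 29 = 0
Roots: r = -5 ± 2i (complex conjugates)
General solution: y = e^(-5x)(C₁cos(2x) + C₂sin(2x))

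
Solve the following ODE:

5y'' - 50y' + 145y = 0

Characteristic equation: 5r² - 50r + 145 = 0
Divide by 5: r² - 10r + 29 = 0
Roots: r = 5 ± 2i (complex conjugates)
General solution: y = e^(5x)(C₁cos(2x) + C₂sin(2x))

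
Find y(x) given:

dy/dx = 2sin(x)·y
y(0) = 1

General solution: y = Ce^(-2cos(x))
Applying IC y(0) = 1:
Particular solution: y = e^(2(1-cos(x)))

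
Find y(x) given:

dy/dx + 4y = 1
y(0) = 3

General solution: y = 1/4 + Ce^(-4x)
Applying y(0) = 3: C = 3 - 1/4 = 11/4
Particular solution: y = 1/4 + (11/4)e^(-4x)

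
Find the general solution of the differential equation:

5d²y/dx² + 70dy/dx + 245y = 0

Characteristic equation: 5r² + 70r + 245 = 0
Divide by 5: r² + 14r + 49 = 0
Factored: (r + 7)² = 0
Repeated root: r = -7
General solution: y = (C₁ + C₂x)e^(-7x)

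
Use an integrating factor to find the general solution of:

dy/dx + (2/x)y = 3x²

Using integrating factor method:

General solution: y = (3/5)x^3 + Cx^(-2)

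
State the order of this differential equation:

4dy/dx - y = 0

The order is 1 (highest derivative is of order 1).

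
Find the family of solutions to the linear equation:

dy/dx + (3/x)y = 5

Using integrating factor method:

General solution: y = (5/4)x + Cx^(-3)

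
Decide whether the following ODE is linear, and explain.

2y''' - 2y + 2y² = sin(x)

Nonlinear (y² term)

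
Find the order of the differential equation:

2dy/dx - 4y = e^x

The order is 1 (highest derivative is of order 1).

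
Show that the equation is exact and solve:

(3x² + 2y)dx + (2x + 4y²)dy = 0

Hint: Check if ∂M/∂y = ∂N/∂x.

Verify exactness: ∂M/∂y = ∂N/∂x ✓
Find F(x,y) such that ∂F/∂x = M, ∂F/∂y = N
Solution: x³ + 2xy + 4y³/3 = C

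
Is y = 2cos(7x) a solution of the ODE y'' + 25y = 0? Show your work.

Verification:
y'' = -98cos(7x)
y'' + 25y ≠ 0 (frequency mismatch: got 49 instead of 25)

No, it is not a solution.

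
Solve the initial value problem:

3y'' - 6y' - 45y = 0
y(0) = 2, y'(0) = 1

General solution: y = C₁e^(5x) + C₂e^(-3x)
Applying ICs: C₁ = 7/8, C₂ = 9/8
Particular solution: y = (7/8)e^(5x) + (9/8)e^(-3x)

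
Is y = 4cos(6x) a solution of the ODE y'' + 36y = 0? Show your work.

Verification:
y'' = -144cos(6x)
y'' + 36y = 0 ✓

Yes, it is a solution.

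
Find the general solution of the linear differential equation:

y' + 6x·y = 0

Using integrating factor method:

General solution: y = Ce^(-3x^2)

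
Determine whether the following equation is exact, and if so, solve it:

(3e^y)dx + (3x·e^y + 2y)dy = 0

Verify exactness: ∂M/∂y = ∂N/∂x ✓
Find F(x,y) such that ∂F/∂x = M, ∂F/∂y = N
Solution: 3x·e^y + y² = C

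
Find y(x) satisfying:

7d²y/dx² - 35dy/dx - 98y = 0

Characteristic equation: 7r² - 35r - 98 = 0
Divide by 7: r² - 5r - 14 = 0
Roots: r = 7, -2 (distinct real)
General solution: y = C₁e^(7x) + C₂e^(-2x)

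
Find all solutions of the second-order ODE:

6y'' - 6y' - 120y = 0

Characteristic equation: 6r² - 6r - 120 = 0
Divide by 6: r² - r - 20 = 0
Roots: r = 5, -4 (distinct real)
General solution: y = C₁e^(5x) + C₂e^(-4x)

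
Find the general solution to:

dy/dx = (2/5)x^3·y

Separating variables and integrating:
ln|y| = x^4/10 + C

General solution: y = Ce^(x^4/10)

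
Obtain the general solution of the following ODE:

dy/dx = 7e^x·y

Separating variables and integrating:
ln|y| = 7e^x + C

General solution: y = Ce^(7e^x)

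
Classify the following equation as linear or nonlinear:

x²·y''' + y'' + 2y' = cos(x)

Linear (y and its derivatives appear to the first power only, no products of y terms)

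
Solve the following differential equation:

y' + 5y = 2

Using integrating factor method:

General solution: y = 2/5 + Ce^(-5x)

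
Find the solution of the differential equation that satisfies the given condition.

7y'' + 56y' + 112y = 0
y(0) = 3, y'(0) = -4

General solution: y = (C₁ + C₂x)e^(-4x)
Repeated root r = -4
Applying ICs: C₁ = 3, C₂ = 8
Particular solution: y = (3 + 8x)e^(-4x)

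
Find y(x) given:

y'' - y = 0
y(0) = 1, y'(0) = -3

General solution: y = C₁e^x + C₂e^(-x)
Applying ICs: C₁ = -1, C₂ = 2
Particular solution: y = -e^x + 2e^(-x)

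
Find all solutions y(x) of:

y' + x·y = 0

Using integrating factor method:

General solution: y = Ce^(-x^2/2)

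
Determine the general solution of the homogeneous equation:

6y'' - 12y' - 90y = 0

Characteristic equation: 6r² - 12r - 90 = 0
Divide by 6: r² - 2r - 15 = 0
Roots: r = 5, -3 (distinct real)
General solution: y = C₁e^(5x) + C₂e^(-3x)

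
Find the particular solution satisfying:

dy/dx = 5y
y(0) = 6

General solution: y = Ce^(5x)
Applying IC y(0) = 6:
Particular solution: y = 6e^(5x)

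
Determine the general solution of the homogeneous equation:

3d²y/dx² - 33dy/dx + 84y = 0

Characteristic equation: 3r² - 33r + 84 = 0
Divide by 3: r² - 11r + 28 = 0
Roots: r = 4, 7 (distinct real)
General solution: y = C₁e^(4x) + C₂e^(7x)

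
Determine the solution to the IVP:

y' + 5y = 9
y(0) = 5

General solution: y = 9/5 + Ce^(-5x)
Applying y(0) = 5: C = 5 - 9/5 = 16/5
Particular solution: y = 9/5 + (16/5)e^(-5x)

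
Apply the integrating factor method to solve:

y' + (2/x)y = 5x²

Using integrating factor method:

General solution: y = x^3 + Cx^(-2)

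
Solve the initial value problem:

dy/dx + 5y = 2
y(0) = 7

General solution: y = 2/5 + Ce^(-5x)
Applying y(0) = 7: C = 7 - 2/5 = 33/5
Particular solution: y = 2/5 + (33/5)e^(-5x)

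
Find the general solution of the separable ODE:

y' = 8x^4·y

Separating variables and integrating:
ln|y| = 8x^5/5 + C

General solution: y = Ce^(8x^5/5)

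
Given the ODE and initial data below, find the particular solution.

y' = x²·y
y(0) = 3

General solution: y = Ce^(x³/3)
Applying IC y(0) = 3:
Particular solution: y = 3e^(x³/3)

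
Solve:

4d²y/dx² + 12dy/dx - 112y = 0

Characteristic equation: 4r² + 12r - 112 = 0
Divide by 4: r² + 3r - 28 = 0
Roots: r = 4, -7 (distinct real)
General solution: y = C₁e^(4x) + C₂e^(-7x)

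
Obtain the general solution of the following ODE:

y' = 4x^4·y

Separating variables and integrating:
ln|y| = 4x^5/5 + C

General solution: y = Ce^(4x^5/5)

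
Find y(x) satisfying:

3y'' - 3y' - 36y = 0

Characteristic equation: 3r² - 3r - 36 = 0
Divide by 3: r² - r - 12 = 0
Roots: r = 4, -3 (distinct real)
General solution: y = C₁e^(4x) + C₂e^(-3x)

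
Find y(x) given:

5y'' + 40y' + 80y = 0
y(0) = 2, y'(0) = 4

General solution: y = (C₁ + C₂x)e^(-4x)
Repeated root r = -4
Applying ICs: C₁ = 2, C₂ = 12
Particular solution: y = (2 + 12x)e^(-4x)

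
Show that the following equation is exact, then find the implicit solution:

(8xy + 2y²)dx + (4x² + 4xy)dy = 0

Verify exactness: ∂M/∂y = ∂N/∂x ✓
Find F(x,y) such that ∂F/∂x = M, ∂F/∂y = N
Solution: 4x²y + 2xy² = C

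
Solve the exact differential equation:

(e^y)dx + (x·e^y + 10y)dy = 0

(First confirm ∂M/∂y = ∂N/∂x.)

Verify exactness: ∂M/∂y = ∂N/∂x ✓
Find F(x,y) such that ∂F/∂x = M, ∂F/∂y = N
Solution: x·e^y + 5y² = C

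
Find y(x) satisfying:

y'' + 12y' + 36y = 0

Characteristic equation: r² + 12r + 36 = 0
Factored: (r + 6)² = 0
Repeated root: r = -6
General solution: y = (C₁ + C₂x)e^(-6x)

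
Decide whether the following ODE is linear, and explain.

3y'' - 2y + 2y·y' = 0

Nonlinear (product y·y')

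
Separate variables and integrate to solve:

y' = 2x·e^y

Separating variables and integrating:
-e^(-y) = x² + C

General solution: y = -ln(C - x²)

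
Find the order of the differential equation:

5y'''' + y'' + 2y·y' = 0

The order is 4 (highest derivative is of order 4).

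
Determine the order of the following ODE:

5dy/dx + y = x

The order is 1 (highest derivative is of order 1).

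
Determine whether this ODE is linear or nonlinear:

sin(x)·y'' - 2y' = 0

Linear (y and its derivatives appear to the first power only, no products of y terms)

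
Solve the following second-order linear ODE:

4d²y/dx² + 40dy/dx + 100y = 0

Characteristic equation: 4r² + 40r + 100 = 0
Divide by 4: r² + 10r + 25 = 0
Factored: (r + 5)² = 0
Repeated root: r = -5
General solution: y = (C₁ + C₂x)e^(-5x)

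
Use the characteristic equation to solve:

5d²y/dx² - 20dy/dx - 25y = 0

Characteristic equation: 5r² - 20r - 25 = 0
Divide by 5: r² - 4r - 5 = 0
Roots: r = 5, -1 (distinct real)
General solution: y = C₁e^(5x) + C₂e^(-x)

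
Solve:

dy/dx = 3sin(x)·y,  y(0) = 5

General solution: y = Ce^(-3cos(x))
Applying IC y(0) = 5:
Particular solution: y = 5e^(3(1-cos(x)))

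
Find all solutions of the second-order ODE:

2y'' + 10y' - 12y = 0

Characteristic equation: 2r² + 10r - 12 = 0
Divide by 2: r² + 5r - 6 = 0
Roots: r = 1, -6 (distinct real)
General solution: y = C₁e^x + C₂e^(-6x)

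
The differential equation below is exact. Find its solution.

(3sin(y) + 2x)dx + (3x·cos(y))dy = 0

Verify exactness: ∂M/∂y = ∂N/∂x ✓
Find F(x,y) such that ∂F/∂x = M, ∂F/∂y = N
Solution: 3x·sin(y) + x² = C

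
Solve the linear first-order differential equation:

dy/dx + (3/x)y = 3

Using integrating factor method:

General solution: y = (3/4)x + Cx^(-3)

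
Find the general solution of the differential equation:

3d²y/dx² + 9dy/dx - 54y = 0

Characteristic equation: 3r² + 9r - 54 = 0
Divide by 3: r² + 3r - 18 = 0
Roots: r = 3, -6 (distinct real)
General solution: y = C₁e^(3x) + C₂e^(-6x)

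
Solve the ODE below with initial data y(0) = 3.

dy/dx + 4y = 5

General solution: y = 5/4 + Ce^(-4x)
Applying y(0) = 3: C = 3 - 5/4 = 7/4
Particular solution: y = 5/4 + (7/4)e^(-4x)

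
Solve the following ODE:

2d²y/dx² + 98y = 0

Characteristic equation: 2r² + 98 = 0
Divide by 2: r² + 49 = 0
Roots: r = ±7i (complex conjugates)
General solution: y = C₁cos(7x) + C₂sin(7x)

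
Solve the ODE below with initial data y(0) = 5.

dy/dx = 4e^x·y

General solution: y = Ce^(4e^x)
Applying IC y(0) = 5:
Particular solution: y = 5e^(4(e^x - 1))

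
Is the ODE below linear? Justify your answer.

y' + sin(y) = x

No. Nonlinear (sin(y) is nonlinear in y)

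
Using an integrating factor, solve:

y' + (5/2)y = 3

Using integrating factor method:

General solution: y = 6/5 + Ce^(-5x/2)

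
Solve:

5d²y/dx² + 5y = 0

Characteristic equation: 5r² + 5 = 0
Divide by 5: r² + 1 = 0
Roots: r = ±i (complex conjugates)
General solution: y = C₁cos(x) + C₂sin(x)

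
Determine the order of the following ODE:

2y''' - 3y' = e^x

The order is 3 (highest derivative is of order 3).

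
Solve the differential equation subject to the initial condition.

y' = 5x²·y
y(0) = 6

General solution: y = Ce^(5x³/3)
Applying IC y(0) = 6:
Particular solution: y = 6e^(5x³/3)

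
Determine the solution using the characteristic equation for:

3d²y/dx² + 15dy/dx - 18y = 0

Characteristic equation: 3r² + 15r - 18 = 0
Divide by 3: r² + 5r - 6 = 0
Roots: r = 1, -6 (distinct real)
General solution: y = C₁e^x + C₂e^(-6x)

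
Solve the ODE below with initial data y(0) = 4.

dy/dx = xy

General solution: y = Ce^(x²/2)
Applying IC y(0) = 4:
Particular solution: y = 4e^(x²/2)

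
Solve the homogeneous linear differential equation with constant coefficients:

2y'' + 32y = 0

Characteristic equation: 2r² + 32 = 0
Divide by 2: r² + 16 = 0
Roots: r = ±4i (complex conjugates)
General solution: y = C₁cos(4x) + C₂sin(4x)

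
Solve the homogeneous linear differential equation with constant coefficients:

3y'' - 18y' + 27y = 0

Characteristic equation: 3r² - 18r + 27 = 0
Divide by 3: r² - 6r + 9 = 0
Factored: (r - 3)² = 0
Repeated root: r = 3
General solution: y = (C₁ + C₂x)e^(3x)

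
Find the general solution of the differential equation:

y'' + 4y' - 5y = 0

Characteristic equation: r² + 4r - 5 = 0
Roots: r = 1, -5 (distinct real)
General solution: y = C₁e^x + C₂e^(-5x)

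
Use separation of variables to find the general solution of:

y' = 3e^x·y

Separating variables and integrating:
ln|y| = 3e^x + C

General solution: y = Ce^(3e^x)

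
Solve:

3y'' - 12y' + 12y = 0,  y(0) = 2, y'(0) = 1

General solution: y = (C₁ + C₂x)e^(2x)
Repeated root r = 2
Applying ICs: C₁ = 2, C₂ = -3
Particular solution: y = (2 - 3x)e^(2x)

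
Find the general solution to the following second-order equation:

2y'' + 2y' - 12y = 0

Characteristic equation: 2r² + 2r - 12 = 0
Divide by 2: r² + r - 6 = 0
Roots: r = 2, -3 (distinct real)
General solution: y = C₁e^(2x) + C₂e^(-3x)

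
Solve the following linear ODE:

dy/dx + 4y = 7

Using integrating factor method:

General solution: y = 7/4 + Ce^(-4x)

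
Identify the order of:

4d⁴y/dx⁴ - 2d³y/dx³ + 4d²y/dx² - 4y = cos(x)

The order is 4 (highest derivative is of order 4).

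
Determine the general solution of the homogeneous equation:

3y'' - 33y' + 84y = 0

Characteristic equation: 3r² - 33r + 84 = 0
Divide by 3: r² - 11r + 28 = 0
Roots: r = 7, 4 (distinct real)
General solution: y = C₁e^(7x) + C₂e^(4x)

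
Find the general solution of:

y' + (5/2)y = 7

Using integrating factor method:

General solution: y = 14/5 + Ce^(-5x/2)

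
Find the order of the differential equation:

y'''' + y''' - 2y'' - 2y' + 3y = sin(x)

The order is 4 (highest derivative is of order 4).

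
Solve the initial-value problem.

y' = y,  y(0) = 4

General solution: y = Ce^x
Applying IC y(0) = 4:
Particular solution: y = 4e^x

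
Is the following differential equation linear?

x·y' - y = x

Yes. Linear (y and its derivatives appear to the first power only, no products of y terms)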